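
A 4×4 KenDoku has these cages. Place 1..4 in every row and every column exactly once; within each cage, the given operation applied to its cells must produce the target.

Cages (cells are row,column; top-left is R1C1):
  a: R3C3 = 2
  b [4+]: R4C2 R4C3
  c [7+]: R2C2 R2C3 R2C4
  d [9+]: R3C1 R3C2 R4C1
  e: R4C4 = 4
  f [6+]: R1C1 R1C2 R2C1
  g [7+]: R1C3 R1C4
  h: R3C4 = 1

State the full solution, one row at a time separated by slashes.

1 2 4 3 / 3 4 1 2 / 4 3 2 1 / 2 1 3 4

Cage a is a single given cell, which forces R3C3 = 2.
Cage h is given; hence R3C4 = 1.
Cage e is given; hence R4C4 = 4.
Cage g needs two cells with sum 7; hence R1C3 = 4.
4 is placed in column 4, which forces R1C4 = 3.
Column 3 now contains 4, so R2C3 = 1.
4 is placed in column 4; hence R2C4 = 2.
The 3 cells of cage d must have sum 9; hence R4C1 = 2.
1 is placed in column 3, so R4C3 = 3.
Column 1 now contains 2, which forces R1C1 = 1.
Cage f has sum 6, so R1C2 = 2.
Row 2 already has 2, which forces R2C1 = 3.
Row 2 already has 1, so R2C2 = 4.
Column 1 now contains 3, which forces R3C1 = 4.
4 is placed in column 2, so R3C2 = 3.
3 is placed in row 4, which forces R4C2 = 1.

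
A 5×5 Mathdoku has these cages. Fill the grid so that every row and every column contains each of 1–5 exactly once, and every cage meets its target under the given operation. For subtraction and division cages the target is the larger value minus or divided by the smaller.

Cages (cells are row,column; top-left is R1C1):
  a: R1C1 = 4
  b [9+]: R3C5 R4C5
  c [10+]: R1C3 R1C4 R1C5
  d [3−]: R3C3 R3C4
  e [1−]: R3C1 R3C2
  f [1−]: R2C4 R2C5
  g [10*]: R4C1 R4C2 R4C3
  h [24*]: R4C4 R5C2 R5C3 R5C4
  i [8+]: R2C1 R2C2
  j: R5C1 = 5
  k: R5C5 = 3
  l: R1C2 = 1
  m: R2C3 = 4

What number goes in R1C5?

2

A is a freebie; hence R1C1 = 4.
Cage l is a single given cell; hence R1C2 = 1.
Cage m is a single given cell, which forces R2C3 = 4.
Cage j is a single given cell, leaving R5C1 = 5.
Cage k is given; hence R5C5 = 3.
Column 1 already has 5; hence R2C1 = 3.
Cage i needs two cells with sum 8, leaving R2C2 = 5.
Column 2 already has 5; hence R4C2 = 2.
Cage h has product 24, leaving R4C4 = 3.
2 is placed in column 2, so R5C2 = 4.
Cage c needs sum 10; hence R1C3 = 3.
Cage e's pair has difference 1, so R3C1 = 2.
Column 2 now contains 4, which forces R3C2 = 3.
2 is placed in row 4, which forces R4C1 = 1.
Cage g needs product 10, so R4C3 = 5.
Row 4 now contains 5, so R4C5 = 4.
Column 3 already has 5; hence R3C3 = 1.
The two cells of cage d must have difference 3, leaving R3C4 = 4.
4 is placed in column 5, which forces R3C5 = 5.
1 is placed in column 3, so R5C3 = 2.
Row 5 already has 2; hence R5C4 = 1.
The 3 cells of cage c must have sum 10, which forces R1C4 = 5.
5 is placed in column 5, so R1C5 = 2.
Column 4 now contains 1, which forces R2C4 = 2.
Cage f's pair has difference 1, leaving R2C5 = 1.
Completed grid: 4 1 3 5 2 / 3 5 4 2 1 / 2 3 1 4 5 / 1 2 5 3 4 / 5 4 2 1 3.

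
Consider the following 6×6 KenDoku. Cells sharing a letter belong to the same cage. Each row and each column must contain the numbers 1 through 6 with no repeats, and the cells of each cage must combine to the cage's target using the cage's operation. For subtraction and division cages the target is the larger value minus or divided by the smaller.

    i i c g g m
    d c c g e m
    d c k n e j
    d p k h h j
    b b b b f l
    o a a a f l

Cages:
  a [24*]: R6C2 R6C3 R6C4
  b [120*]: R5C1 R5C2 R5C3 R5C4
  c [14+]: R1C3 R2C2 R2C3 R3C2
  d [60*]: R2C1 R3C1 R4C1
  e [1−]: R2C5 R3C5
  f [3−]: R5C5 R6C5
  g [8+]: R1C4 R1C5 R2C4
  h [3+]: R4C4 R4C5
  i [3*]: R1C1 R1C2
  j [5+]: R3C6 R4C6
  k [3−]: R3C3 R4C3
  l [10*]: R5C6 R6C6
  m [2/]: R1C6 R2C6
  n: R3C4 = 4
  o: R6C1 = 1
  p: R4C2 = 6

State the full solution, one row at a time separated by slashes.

3 1 4 5 2 6 / 6 2 5 1 4 3 / 2 3 6 4 5 1 / 5 6 3 2 1 4 / 4 5 1 6 3 2 / 1 4 2 3 6 5

Cage n is given, so R3C4 = 4.
P is a freebie, so R4C2 = 6.
Cage o is given; hence R6C1 = 1.
1 is placed in column 1; hence R1C1 = 3.
The two cells of cage i must have product 3, leaving R1C2 = 1.
The 3 cells of cage g must have sum 8, which forces R2C4 = 1.
1 is placed in column 4, which forces R4C4 = 2.
2 is placed in row 4; hence R4C5 = 1.
Column 4 already has 2; hence R6C4 = 3.
Column 4 already has 2; hence R1C4 = 5.
The 3 cells of cage g must have sum 8; hence R1C5 = 2.
2 is placed in row 4, leaving R4C1 = 5.
5 is placed in column 4; hence R5C4 = 6.
Cage b needs product 120, leaving R5C1 = 4.
Cage b has product 120, so R5C2 = 5.
The 4 cells of cage b must have product 120, leaving R5C3 = 1.
Cage f's pair has difference 3, so R5C5 = 3.
Row 5 now contains 5; hence R5C6 = 2.
The two cells of cage f must have difference 3, which forces R6C5 = 6.
2 is placed in column 6, leaving R6C6 = 5.
Cage m's pair has quotient 2, so R1C6 = 6.
The two cells of cage e must have difference 1, leaving R2C5 = 4.
2 is placed in column 6; hence R2C6 = 3.
1 is placed in column 3, which forces R3C3 = 6.
Column 5 now contains 6, so R3C5 = 5.
2 is placed in column 6, which forces R3C6 = 1.
The two cells of cage k must have difference 3, which forces R4C3 = 3.
The two cells of cage j must have sum 5, so R4C6 = 4.
Row 1 already has 6, leaving R1C3 = 4.
The 3 cells of cage d must have product 60; hence R2C1 = 6.
Row 2 now contains 3, leaving R2C2 = 2.
The 4 cells of cage c must have sum 14; hence R2C3 = 5.
6 is placed in row 3, so R3C1 = 2.
The 4 cells of cage c must have sum 14, leaving R3C2 = 3.
2 is placed in column 2, which forces R6C2 = 4.
Column 3 now contains 4, so R6C3 = 2.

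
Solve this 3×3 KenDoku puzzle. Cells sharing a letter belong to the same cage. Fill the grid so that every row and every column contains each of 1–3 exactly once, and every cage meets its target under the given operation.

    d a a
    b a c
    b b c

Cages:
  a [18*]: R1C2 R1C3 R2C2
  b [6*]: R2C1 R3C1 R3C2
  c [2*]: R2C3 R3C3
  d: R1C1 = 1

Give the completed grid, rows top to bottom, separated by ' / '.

Cage d is a single given cell, leaving R1C1 = 1.
The 3 cells of cage a must have product 18, leaving R1C2 = 2.
The 3 cells of cage a must have product 18, leaving R1C3 = 3.
Cage a has product 18, so R2C2 = 3.
Column 2 already has 3; hence R3C2 = 1.
Row 3 already has 1; hence R3C3 = 2.
3 is placed in row 2; hence R2C1 = 2.
2 is placed in column 3, leaving R2C3 = 1.
Row 3 now contains 2; hence R3C1 = 3.

1 2 3 / 2 3 1 / 3 1 2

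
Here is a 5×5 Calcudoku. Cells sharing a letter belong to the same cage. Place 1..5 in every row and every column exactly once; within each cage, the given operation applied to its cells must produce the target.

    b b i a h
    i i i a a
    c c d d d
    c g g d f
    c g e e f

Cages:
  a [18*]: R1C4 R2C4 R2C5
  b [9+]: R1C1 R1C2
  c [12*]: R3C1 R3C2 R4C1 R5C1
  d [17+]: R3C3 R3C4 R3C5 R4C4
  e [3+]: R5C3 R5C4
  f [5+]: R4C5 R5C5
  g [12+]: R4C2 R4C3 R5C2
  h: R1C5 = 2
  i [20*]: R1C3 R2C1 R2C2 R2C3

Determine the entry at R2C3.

Cage a needs product 18; hence R1C4 = 3.
Cage h is a single given cell, so R1C5 = 2.
Cage a needs product 18, which forces R2C4 = 2.
Cage a has product 18; hence R2C5 = 3.
Column 4 already has 3, which forces R3C4 = 4.
4 is placed in row 3, so R3C5 = 5.
Cage d needs sum 17, so R4C4 = 5.
2 is placed in column 4, which forces R5C4 = 1.
1 is placed in row 5, which forces R5C5 = 4.
Row 1 already has 2; hence R1C3 = 1.
Cage c has product 12, leaving R3C2 = 2.
Row 3 now contains 5, so R3C3 = 3.
Column 3 already has 3, which forces R4C3 = 4.
Column 5 now contains 4, so R4C5 = 1.
Cage g needs sum 12, leaving R5C2 = 5.
1 is placed in row 5, so R5C3 = 2.
Cage b needs two cells with sum 9, so R1C1 = 5.
5 is placed in column 2, which forces R1C2 = 4.
Column 2 already has 4, leaving R2C2 = 1.
Column 3 already has 4, leaving R2C3 = 5.
3 is placed in row 3; hence R3C1 = 1.
Cage c needs product 12; hence R4C1 = 2.
Row 4 now contains 4, leaving R4C2 = 3.
2 is placed in row 5, leaving R5C1 = 3.
Row 2 now contains 1, leaving R2C1 = 4.
Filled in: 5 4 1 3 2 / 4 1 5 2 3 / 1 2 3 4 5 / 2 3 4 5 1 / 3 5 2 1 4.

5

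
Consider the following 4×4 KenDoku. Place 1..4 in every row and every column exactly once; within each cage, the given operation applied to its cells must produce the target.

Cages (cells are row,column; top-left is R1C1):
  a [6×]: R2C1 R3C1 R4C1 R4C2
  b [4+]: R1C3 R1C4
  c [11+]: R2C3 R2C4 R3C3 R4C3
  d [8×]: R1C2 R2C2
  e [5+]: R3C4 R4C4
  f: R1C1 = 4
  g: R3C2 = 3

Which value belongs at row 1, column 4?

Cage f is a single given cell, so R1C1 = 4.
Row 1 already has 4, so R1C2 = 2.
2 is placed in column 2, leaving R2C2 = 4.
Cage g is a single given cell; hence R3C2 = 3.
Cage a needs product 6; hence R4C2 = 1.
In row 3, 4 can only go at R3C3, so R3C3 = 4.
The only place for 4 in row 4 is R4C4.
The two cells of cage e must have sum 5, so R3C4 = 1.
Cage b needs two cells with sum 4, leaving R1C3 = 1.
Column 4 now contains 1, leaving R1C4 = 3.
Cage a needs product 6, leaving R2C1 = 1.
Column 3 now contains 1, so R2C3 = 3.
Column 4 now contains 3; hence R2C4 = 2.
1 is placed in row 3, leaving R3C1 = 2.
Cage a has product 6, leaving R4C1 = 3.
Column 3 now contains 3; hence R4C3 = 2.
Filled in: 4 2 1 3 / 1 4 3 2 / 2 3 4 1 / 3 1 2 4.

3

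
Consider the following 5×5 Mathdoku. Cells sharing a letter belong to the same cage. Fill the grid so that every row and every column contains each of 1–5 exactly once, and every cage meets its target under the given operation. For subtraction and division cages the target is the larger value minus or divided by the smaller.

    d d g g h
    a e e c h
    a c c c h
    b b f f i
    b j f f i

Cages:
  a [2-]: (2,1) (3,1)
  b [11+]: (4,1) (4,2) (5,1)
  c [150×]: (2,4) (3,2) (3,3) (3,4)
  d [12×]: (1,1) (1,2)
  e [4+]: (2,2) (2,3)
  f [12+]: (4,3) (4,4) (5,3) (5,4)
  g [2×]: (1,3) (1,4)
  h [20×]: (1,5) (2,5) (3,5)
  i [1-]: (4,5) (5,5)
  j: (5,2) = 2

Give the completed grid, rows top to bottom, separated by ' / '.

The 4 cells of cage c must have product 150; hence (2,4) = 5.
Cage j is given, which forces (5,2) = 2.
In row 1, 5 can only go at (1,5), so (1,5) = 5.
Row 2 needs a 2, and only (2,1) is open for it.
The two cells of cage a must have difference 2, so (3,1) = 4.
4 is placed in row 3, so (3,5) = 1.
Column 1 now contains 4, which forces (1,1) = 3.
The two cells of cage d must have product 12, so (1,2) = 4.
1 is placed in column 5, so (2,5) = 4.
3 is placed in column 1; hence (5,1) = 5.
Column 5 now contains 4, which forces (5,5) = 3.
Column 1 now contains 5; hence (4,1) = 1.
The 3 cells of cage b must have sum 11, so (4,2) = 5.
3 is placed in column 5; hence (4,5) = 2.
5 is placed in column 2; hence (3,2) = 3.
Cage c needs product 150, so (3,3) = 5.
Cage c has product 150, so (3,4) = 2.
Cage g needs two cells with product 2, leaving (1,3) = 2.
2 is placed in column 4; hence (1,4) = 1.
Column 2 already has 3; hence (2,2) = 1.
Cage e needs two cells with sum 4, which forces (2,3) = 3.
3 is placed in column 3, so (4,3) = 4.
Row 4 now contains 4, so (4,4) = 3.
Column 3 now contains 4, leaving (5,3) = 1.
1 is placed in column 4, so (5,4) = 4.

3 4 2 1 5 / 2 1 3 5 4 / 4 3 5 2 1 / 1 5 4 3 2 / 5 2 1 4 3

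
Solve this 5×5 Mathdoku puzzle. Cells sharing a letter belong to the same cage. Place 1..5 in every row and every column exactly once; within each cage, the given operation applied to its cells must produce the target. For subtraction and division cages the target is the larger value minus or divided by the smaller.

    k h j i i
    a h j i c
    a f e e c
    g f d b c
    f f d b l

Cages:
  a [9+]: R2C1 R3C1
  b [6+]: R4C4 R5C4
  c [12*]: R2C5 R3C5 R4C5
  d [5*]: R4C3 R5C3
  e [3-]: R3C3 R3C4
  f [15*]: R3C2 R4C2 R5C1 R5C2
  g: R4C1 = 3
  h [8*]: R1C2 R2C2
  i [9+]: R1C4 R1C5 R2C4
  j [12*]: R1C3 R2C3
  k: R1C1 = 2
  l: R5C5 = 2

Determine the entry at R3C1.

K is a freebie; hence R1C1 = 2.
Row 1 already has 2, which forces R1C2 = 4.
Row 1 already has 4; hence R1C3 = 3.
4 is placed in column 2, which forces R2C2 = 2.
Column 3 now contains 3, so R2C3 = 4.
G is a freebie, leaving R4C1 = 3.
The 4 cells of cage f must have product 15, leaving R5C1 = 1.
Row 5 now contains 1, leaving R5C3 = 5.
Cage l is a single given cell, leaving R5C5 = 2.
Row 2 now contains 4, so R2C1 = 5.
Cage i has sum 9; hence R2C4 = 3.
3 is placed in row 2, so R2C5 = 1.
Cage a's pair has sum 9; hence R3C1 = 4.
Row 3 already has 4; hence R3C4 = 5.
Row 3 already has 4, so R3C5 = 3.
5 is placed in column 3, which forces R4C3 = 1.
Cage b needs two cells with sum 6, which forces R4C4 = 2.
Column 5 now contains 1, leaving R4C5 = 4.
5 is placed in row 5, which forces R5C2 = 3.
Row 5 now contains 2, so R5C4 = 4.
Column 4 now contains 5; hence R1C4 = 1.
Column 5 now contains 1; hence R1C5 = 5.
Row 3 now contains 5, which forces R3C2 = 1.
Column 3 now contains 1, which forces R3C3 = 2.
1 is placed in row 4, leaving R4C2 = 5.
The full grid is 2 4 3 1 5 / 5 2 4 3 1 / 4 1 2 5 3 / 3 5 1 2 4 / 1 3 5 4 2.

4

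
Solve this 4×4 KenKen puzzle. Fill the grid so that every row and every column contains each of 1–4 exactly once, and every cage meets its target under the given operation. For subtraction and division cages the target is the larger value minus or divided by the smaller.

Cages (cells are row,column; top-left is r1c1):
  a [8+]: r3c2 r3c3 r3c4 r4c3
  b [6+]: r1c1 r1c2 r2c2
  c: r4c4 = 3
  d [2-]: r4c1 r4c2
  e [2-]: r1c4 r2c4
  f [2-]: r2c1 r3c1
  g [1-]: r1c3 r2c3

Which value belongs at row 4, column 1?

4

C is a freebie, which forces r4c4 = 3.
In row 4, 1 can only go at r4c3, so r4c3 = 1.
Row 3 needs a 3, and only r3c1 is open for it.
Cage f needs two cells with difference 2, so r2c1 = 1.
Column 1 now contains 1, so r1c1 = 2.
The 3 cells of cage b must have sum 6, so r1c2 = 1.
Row 1 now contains 2; hence r1c4 = 4.
Cage b has sum 6; hence r2c2 = 3.
Column 4 already has 4; hence r2c4 = 2.
Column 4 already has 2; hence r3c4 = 1.
2 is placed in column 1, which forces r4c1 = 4.
Row 4 already has 4, leaving r4c2 = 2.
Row 1 already has 4, which forces r1c3 = 3.
Row 2 now contains 2, leaving r2c3 = 4.
2 is placed in column 2, so r3c2 = 4.
The 4 cells of cage a must have sum 8; hence r3c3 = 2.
Filled in: 2 1 3 4 / 1 3 4 2 / 3 4 2 1 / 4 2 1 3.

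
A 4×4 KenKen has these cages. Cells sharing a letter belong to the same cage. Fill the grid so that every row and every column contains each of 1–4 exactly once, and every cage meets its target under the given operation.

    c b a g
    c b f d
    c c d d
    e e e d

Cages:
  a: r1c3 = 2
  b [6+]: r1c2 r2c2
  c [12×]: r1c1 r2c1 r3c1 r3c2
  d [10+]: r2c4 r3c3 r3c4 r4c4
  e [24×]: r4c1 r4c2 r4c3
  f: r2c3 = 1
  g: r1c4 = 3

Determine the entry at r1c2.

4

Cage a is a single given cell, leaving r1c3 = 2.
G is a freebie; hence r1c4 = 3.
Cage f is given, so r2c3 = 1.
Cage c has product 12; hence r1c1 = 1.
Row 1 already has 2, leaving r1c2 = 4.
The two cells of cage b must have sum 6, so r2c2 = 2.
Row 2 now contains 2, so r2c4 = 4.
2 is placed in column 2; hence r3c2 = 1.
Cage d needs sum 10, leaving r3c3 = 3.
Row 3 now contains 1, which forces r3c4 = 2.
2 is placed in column 2, which forces r4c2 = 3.
3 is placed in column 3, which forces r4c3 = 4.
Column 4 already has 2, leaving r4c4 = 1.
Row 2 now contains 4, which forces r2c1 = 3.
3 is placed in row 3; hence r3c1 = 4.
Row 4 now contains 4; hence r4c1 = 2.
Completed grid: 1 4 2 3 / 3 2 1 4 / 4 1 3 2 / 2 3 4 1.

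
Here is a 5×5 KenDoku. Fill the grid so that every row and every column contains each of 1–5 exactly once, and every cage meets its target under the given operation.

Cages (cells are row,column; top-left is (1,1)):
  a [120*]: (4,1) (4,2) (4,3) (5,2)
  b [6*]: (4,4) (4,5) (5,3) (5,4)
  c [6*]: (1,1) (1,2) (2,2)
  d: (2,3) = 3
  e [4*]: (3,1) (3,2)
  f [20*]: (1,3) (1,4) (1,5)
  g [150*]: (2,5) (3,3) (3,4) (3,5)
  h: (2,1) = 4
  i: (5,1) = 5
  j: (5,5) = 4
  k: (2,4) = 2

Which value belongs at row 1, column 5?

Cage h is a single given cell, leaving (2,1) = 4.
D is a freebie, so (2,3) = 3.
Cage k is a single given cell, which forces (2,4) = 2.
The 4 cells of cage g must have product 150, leaving (2,5) = 5.
Column 1 now contains 4; hence (3,1) = 1.
1 is placed in row 3, which forces (3,2) = 4.
Cage i is given; hence (5,1) = 5.
Cage j is a single given cell, leaving (5,5) = 4.
4 is placed in column 5, which forces (1,5) = 1.
2 is placed in row 2; hence (2,2) = 1.
The 4 cells of cage a must have product 120, which forces (4,2) = 5.
Cage a needs product 120, which forces (4,3) = 4.
Column 5 already has 1, leaving (4,5) = 2.
4 is placed in column 3, so (1,3) = 5.
Cage f needs product 20; hence (1,4) = 4.
Cage g has product 150, which forces (3,3) = 2.
The 4 cells of cage g must have product 150, so (3,4) = 5.
Column 5 already has 2, which forces (3,5) = 3.
Row 4 already has 2, so (4,1) = 3.
The 4 cells of cage b must have product 6, so (4,4) = 1.
The 4 cells of cage a must have product 120; hence (5,2) = 2.
The 4 cells of cage b must have product 6, which forces (5,3) = 1.
Cage b has product 6; hence (5,4) = 3.
Column 1 now contains 3; hence (1,1) = 2.
2 is placed in column 2, so (1,2) = 3.
Completed grid: 2 3 5 4 1 / 4 1 3 2 5 / 1 4 2 5 3 / 3 5 4 1 2 / 5 2 1 3 4.

1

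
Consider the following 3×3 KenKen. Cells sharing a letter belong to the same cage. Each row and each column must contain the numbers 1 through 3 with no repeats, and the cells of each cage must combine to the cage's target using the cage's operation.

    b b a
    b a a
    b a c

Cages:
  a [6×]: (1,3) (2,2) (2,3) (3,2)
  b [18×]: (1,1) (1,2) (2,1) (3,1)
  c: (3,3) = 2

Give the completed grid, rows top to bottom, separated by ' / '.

Cage b needs product 18, which forces (1,2) = 3.
Cage c is given, so (3,3) = 2.
2 is placed in column 3, which forces (1,3) = 1.
Cage a has product 6; hence (2,2) = 2.
Cage a needs product 6, leaving (2,3) = 3.
Row 3 already has 2, so (3,2) = 1.
1 is placed in row 1, which forces (1,1) = 2.
Row 2 already has 3, which forces (2,1) = 1.
Row 3 now contains 1; hence (3,1) = 3.

2 3 1 / 1 2 3 / 3 1 2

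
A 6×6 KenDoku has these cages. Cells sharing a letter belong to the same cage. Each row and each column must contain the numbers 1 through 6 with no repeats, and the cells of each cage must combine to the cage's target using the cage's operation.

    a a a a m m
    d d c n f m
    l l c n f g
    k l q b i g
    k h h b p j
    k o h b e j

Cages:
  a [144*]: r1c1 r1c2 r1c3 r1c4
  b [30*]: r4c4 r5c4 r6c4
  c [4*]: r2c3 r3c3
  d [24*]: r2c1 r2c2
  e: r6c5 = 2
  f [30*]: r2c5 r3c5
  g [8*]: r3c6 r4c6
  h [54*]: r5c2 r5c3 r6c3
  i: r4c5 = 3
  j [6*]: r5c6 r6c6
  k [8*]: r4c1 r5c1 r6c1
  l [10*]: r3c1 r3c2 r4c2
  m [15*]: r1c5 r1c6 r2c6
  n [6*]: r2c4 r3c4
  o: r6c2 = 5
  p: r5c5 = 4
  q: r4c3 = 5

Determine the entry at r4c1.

1

Q is a freebie, so r4c3 = 5.
I is a freebie, leaving r4c5 = 3.
The 3 cells of cage h must have product 54; hence r5c2 = 3.
Cage h needs product 54, so r5c3 = 6.
Cage p is a single given cell, leaving r5c5 = 4.
Cage o is given, so r6c2 = 5.
Cage h has product 54, which forces r6c3 = 3.
E is a freebie, so r6c5 = 2.
Cage l needs product 10, which forces r3c1 = 5.
Row 3 already has 5, so r3c5 = 6.
Cage b has product 30, so r5c4 = 5.
Cage j needs two cells with product 6, leaving r5c6 = 1.
Cage j needs two cells with product 6, so r6c6 = 6.
Cage m needs product 15, so r1c5 = 1.
6 is placed in column 5, which forces r2c5 = 5.
Row 2 already has 5, leaving r2c6 = 3.
Cage b has product 30, leaving r4c4 = 6.
Row 5 already has 1, so r5c1 = 2.
Row 6 already has 6, which forces r6c4 = 1.
Column 6 now contains 3, so r1c6 = 5.
Column 4 already has 6; hence r2c4 = 2.
Cage n's pair has product 6, so r3c4 = 3.
The 3 cells of cage k must have product 8, leaving r4c1 = 1.
Row 4 now contains 1, which forces r4c2 = 2.
Row 4 now contains 2, which forces r4c6 = 4.
Row 6 now contains 1, leaving r6c1 = 4.
Cage a needs product 144; hence r1c1 = 3.
Cage a needs product 144, which forces r1c2 = 6.
Cage a needs product 144, which forces r1c3 = 2.
Column 4 already has 3, so r1c4 = 4.
Column 1 already has 4, leaving r2c1 = 6.
Cage d needs two cells with product 24, so r2c2 = 4.
Row 2 now contains 4, so r2c3 = 1.
Column 2 now contains 2, so r3c2 = 1.
Column 3 already has 1, so r3c3 = 4.
4 is placed in column 6, so r3c6 = 2.
Completed grid: 3 6 2 4 1 5 / 6 4 1 2 5 3 / 5 1 4 3 6 2 / 1 2 5 6 3 4 / 2 3 6 5 4 1 / 4 5 3 1 2 6.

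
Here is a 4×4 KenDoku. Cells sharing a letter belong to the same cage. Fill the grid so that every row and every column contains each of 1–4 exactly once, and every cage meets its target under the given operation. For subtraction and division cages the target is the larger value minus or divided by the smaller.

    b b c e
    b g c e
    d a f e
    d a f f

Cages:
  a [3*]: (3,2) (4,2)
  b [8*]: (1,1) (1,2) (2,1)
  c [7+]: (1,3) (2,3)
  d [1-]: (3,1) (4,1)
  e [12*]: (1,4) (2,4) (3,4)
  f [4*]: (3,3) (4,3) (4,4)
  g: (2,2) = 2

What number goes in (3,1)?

3

Cage g is given, leaving (2,2) = 2.
The 3 cells of cage b must have product 8; hence (1,1) = 2.
The only place for 2 in row 3 is (3,3).
The 3 cells of cage f must have product 4, leaving (4,3) = 1.
Cage f has product 4, leaving (4,4) = 2.
The two cells of cage a must have product 3; hence (3,2) = 1.
Row 4 now contains 1; hence (4,2) = 3.
1 is placed in column 2, leaving (1,2) = 4.
4 is placed in row 1, leaving (1,3) = 3.
Row 1 now contains 3, which forces (1,4) = 1.
Cage b has product 8, leaving (2,1) = 1.
Column 3 now contains 3, so (2,3) = 4.
Row 2 already has 4, leaving (2,4) = 3.
Cage d's pair has difference 1; hence (3,1) = 3.
3 is placed in column 4, which forces (3,4) = 4.
3 is placed in row 4; hence (4,1) = 4.
Completed grid: 2 4 3 1 / 1 2 4 3 / 3 1 2 4 / 4 3 1 2.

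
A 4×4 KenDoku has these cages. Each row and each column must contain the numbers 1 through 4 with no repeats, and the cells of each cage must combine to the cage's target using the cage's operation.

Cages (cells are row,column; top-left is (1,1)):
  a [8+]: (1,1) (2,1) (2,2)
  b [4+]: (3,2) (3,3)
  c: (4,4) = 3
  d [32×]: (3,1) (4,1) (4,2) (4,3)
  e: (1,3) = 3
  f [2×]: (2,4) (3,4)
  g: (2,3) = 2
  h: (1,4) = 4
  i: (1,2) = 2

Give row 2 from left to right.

Cage i is a single given cell, so (1,2) = 2.
E is a freebie, which forces (1,3) = 3.
Cage h is a single given cell; hence (1,4) = 4.
G is a freebie, which forces (2,3) = 2.
2 is placed in row 2, leaving (2,4) = 1.
Cage d needs product 32, so (3,1) = 4.
Column 3 now contains 3, which forces (3,3) = 1.
1 is placed in column 4, so (3,4) = 2.
1 is placed in column 3, which forces (4,3) = 4.
Cage c is given, which forces (4,4) = 3.
Row 1 now contains 4, which forces (1,1) = 1.
Column 1 now contains 4, leaving (2,1) = 3.
The 3 cells of cage a must have sum 8, which forces (2,2) = 4.
1 is placed in row 3, leaving (3,2) = 3.
The 4 cells of cage d must have product 32, leaving (4,1) = 2.
Row 4 now contains 4, which forces (4,2) = 1.
Filled in: 1 2 3 4 / 3 4 2 1 / 4 3 1 2 / 2 1 4 3.

3 4 2 1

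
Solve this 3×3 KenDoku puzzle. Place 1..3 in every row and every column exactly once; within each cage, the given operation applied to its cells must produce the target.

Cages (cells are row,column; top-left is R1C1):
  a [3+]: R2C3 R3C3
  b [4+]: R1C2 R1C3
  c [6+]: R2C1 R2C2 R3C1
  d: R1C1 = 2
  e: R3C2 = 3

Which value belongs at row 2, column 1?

3

D is a freebie, so R1C1 = 2.
E is a freebie, which forces R3C2 = 3.
Column 2 already has 3, leaving R1C2 = 1.
Cage b needs two cells with sum 4; hence R1C3 = 3.
The 3 cells of cage c must have sum 6, leaving R2C1 = 3.
Cage c needs sum 6, leaving R2C2 = 2.
Row 2 now contains 2, leaving R2C3 = 1.
Row 3 now contains 3, leaving R3C1 = 1.
Column 3 already has 1; hence R3C3 = 2.
Completed grid: 2 1 3 / 3 2 1 / 1 3 2.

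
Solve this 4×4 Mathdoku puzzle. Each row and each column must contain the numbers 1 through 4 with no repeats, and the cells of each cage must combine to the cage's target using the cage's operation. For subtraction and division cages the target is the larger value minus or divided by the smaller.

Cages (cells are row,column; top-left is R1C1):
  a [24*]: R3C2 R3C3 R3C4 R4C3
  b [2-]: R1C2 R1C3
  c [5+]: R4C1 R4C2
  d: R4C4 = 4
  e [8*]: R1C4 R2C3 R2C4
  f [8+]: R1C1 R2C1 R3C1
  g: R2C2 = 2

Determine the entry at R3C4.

3

Cage g is a single given cell, leaving R2C2 = 2.
Cage d is given, which forces R4C4 = 4.
The 3 cells of cage e must have product 8; hence R1C4 = 2.
Cage e needs product 8; hence R2C3 = 4.
4 is placed in column 4; hence R2C4 = 1.
1 is placed in column 4; hence R3C4 = 3.
Cage c's pair has sum 5, so R4C1 = 2.
Cage c needs two cells with sum 5, which forces R4C2 = 3.
3 is placed in row 4, leaving R4C3 = 1.
The two cells of cage b must have difference 2, which forces R1C2 = 1.
1 is placed in column 3, which forces R1C3 = 3.
Row 2 already has 1, so R2C1 = 3.
Cage a needs product 24, so R3C2 = 4.
1 is placed in column 3; hence R3C3 = 2.
1 is placed in row 1, which forces R1C1 = 4.
Row 3 now contains 4, leaving R3C1 = 1.
Completed grid: 4 1 3 2 / 3 2 4 1 / 1 4 2 3 / 2 3 1 4.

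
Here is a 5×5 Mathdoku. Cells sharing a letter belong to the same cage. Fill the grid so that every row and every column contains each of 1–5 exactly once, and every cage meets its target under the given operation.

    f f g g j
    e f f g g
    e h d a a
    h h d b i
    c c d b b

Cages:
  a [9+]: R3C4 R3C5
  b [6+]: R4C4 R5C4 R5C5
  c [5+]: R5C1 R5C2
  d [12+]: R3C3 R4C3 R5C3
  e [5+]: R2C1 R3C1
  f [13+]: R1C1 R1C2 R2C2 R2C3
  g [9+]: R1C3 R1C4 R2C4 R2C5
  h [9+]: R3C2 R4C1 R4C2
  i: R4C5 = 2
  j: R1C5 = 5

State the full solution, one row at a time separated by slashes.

J is a freebie, leaving R1C5 = 5.
Column 5 already has 5, leaving R3C5 = 4.
Cage i is a single given cell; hence R4C5 = 2.
Row 3 now contains 4, so R3C4 = 5.
5 is placed in row 3, which forces R3C3 = 3.
In row 4, 1 can only go at R4C4, so R4C4 = 1.
The only place for 5 in row 5 is R5C3.
Column 3 now contains 5, leaving R4C3 = 4.
Cage h needs sum 9, which forces R3C2 = 1.
Cage e needs two cells with sum 5, so R2C1 = 3.
Row 2 now contains 3; hence R2C5 = 1.
1 is placed in row 3, which forces R3C1 = 2.
Column 1 already has 3; hence R4C1 = 5.
Row 4 already has 5; hence R4C2 = 3.
2 is placed in column 1, leaving R5C1 = 1.
1 is placed in column 5, which forces R5C5 = 3.
2 is placed in column 1, leaving R1C1 = 4.
Cage f has sum 13, which forces R1C2 = 2.
2 is placed in row 1, leaving R1C3 = 1.
Row 1 now contains 4, leaving R1C4 = 3.
Cage f needs sum 13; hence R2C2 = 5.
Row 2 now contains 1, which forces R2C3 = 2.
Row 2 now contains 2, leaving R2C4 = 4.
Cage c needs two cells with sum 5, which forces R5C2 = 4.
The 3 cells of cage b must have sum 6, leaving R5C4 = 2.

4 2 1 3 5 / 3 5 2 4 1 / 2 1 3 5 4 / 5 3 4 1 2 / 1 4 5 2 3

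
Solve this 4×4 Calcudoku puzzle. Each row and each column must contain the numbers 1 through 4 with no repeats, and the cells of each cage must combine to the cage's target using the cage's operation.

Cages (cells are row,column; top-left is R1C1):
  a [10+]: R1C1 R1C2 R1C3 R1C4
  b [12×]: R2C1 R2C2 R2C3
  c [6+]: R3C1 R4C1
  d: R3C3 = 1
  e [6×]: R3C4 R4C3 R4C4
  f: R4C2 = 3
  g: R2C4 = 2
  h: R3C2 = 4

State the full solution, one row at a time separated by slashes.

1 2 3 4 / 3 1 4 2 / 2 4 1 3 / 4 3 2 1

Cage g is given; hence R2C4 = 2.
Cage h is given, which forces R3C2 = 4.
Cage d is a single given cell, leaving R3C3 = 1.
Row 3 now contains 1, so R3C4 = 3.
F is a freebie, which forces R4C2 = 3.
Row 4 now contains 3, so R4C3 = 2.
3 is placed in column 4, leaving R4C4 = 1.
The 4 cells of cage a must have sum 10, leaving R1C3 = 3.
Column 4 already has 1; hence R1C4 = 4.
3 is placed in column 2, so R2C2 = 1.
Column 3 now contains 3; hence R2C3 = 4.
4 is placed in row 3, leaving R3C1 = 2.
Row 4 now contains 2, which forces R4C1 = 4.
Column 1 already has 2, leaving R1C1 = 1.
Column 2 already has 1; hence R1C2 = 2.
Row 2 now contains 4, leaving R2C1 = 3.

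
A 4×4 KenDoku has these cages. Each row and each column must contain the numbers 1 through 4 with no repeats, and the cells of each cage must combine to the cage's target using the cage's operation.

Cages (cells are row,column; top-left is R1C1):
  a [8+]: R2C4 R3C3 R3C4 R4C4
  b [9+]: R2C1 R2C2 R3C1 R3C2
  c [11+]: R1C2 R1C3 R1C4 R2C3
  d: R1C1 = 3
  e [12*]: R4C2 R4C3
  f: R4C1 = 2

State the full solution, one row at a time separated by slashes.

3 2 1 4 / 1 3 4 2 / 4 1 2 3 / 2 4 3 1

D is a freebie; hence R1C1 = 3.
Cage f is a single given cell, leaving R4C1 = 2.
Cage c needs sum 11; hence R2C3 = 4.
4 is placed in column 3, leaving R4C3 = 3.
Row 2 already has 4, leaving R2C1 = 1.
Cage b needs sum 9, so R2C2 = 3.
Row 2 now contains 1; hence R2C4 = 2.
The 4 cells of cage b must have sum 9, which forces R3C1 = 4.
Cage b needs sum 9; hence R3C2 = 1.
1 is placed in row 3; hence R3C3 = 2.
Row 3 now contains 4; hence R3C4 = 3.
Row 4 now contains 3, which forces R4C2 = 4.
Row 4 already has 4; hence R4C4 = 1.
Column 2 already has 4, so R1C2 = 2.
Column 3 already has 2, leaving R1C3 = 1.
Column 4 already has 1, so R1C4 = 4.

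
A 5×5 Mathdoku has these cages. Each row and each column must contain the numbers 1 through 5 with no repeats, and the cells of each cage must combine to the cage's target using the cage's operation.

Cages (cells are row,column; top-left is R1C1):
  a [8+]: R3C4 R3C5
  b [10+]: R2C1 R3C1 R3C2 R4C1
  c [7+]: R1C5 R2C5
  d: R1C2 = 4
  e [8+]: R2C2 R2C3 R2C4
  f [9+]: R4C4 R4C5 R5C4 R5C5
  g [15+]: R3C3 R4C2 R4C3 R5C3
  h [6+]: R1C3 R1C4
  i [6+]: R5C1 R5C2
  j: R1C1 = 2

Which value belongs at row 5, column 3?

J is a freebie, so R1C1 = 2.
Cage d is given, leaving R1C2 = 4.
The only place for 3 in row 1 is R1C5.
The two cells of cage c must have sum 7, leaving R2C5 = 4.
Cage a's pair has sum 8, leaving R3C4 = 3.
Column 5 now contains 3, which forces R3C5 = 5.
The 4 cells of cage b must have sum 10, so R3C2 = 2.
Row 2 needs a 3, and only R2C1 is open for it.
The only place for 3 in row 4 is R4C2.
Cage g has sum 15, leaving R3C3 = 4.
Cage g has sum 15, which forces R4C3 = 5.
The 4 cells of cage g must have sum 15, so R5C3 = 3.
Column 3 already has 5, leaving R1C3 = 1.
Cage h's pair has sum 6, which forces R1C4 = 5.
Column 3 already has 1, so R2C3 = 2.
Row 2 now contains 2, leaving R2C4 = 1.
Row 3 now contains 4, which forces R3C1 = 1.
Cage b needs sum 10; hence R4C1 = 4.
Row 4 now contains 4, so R4C4 = 2.
2 is placed in row 4, so R4C5 = 1.
1 is placed in column 1, which forces R5C1 = 5.
Row 5 now contains 5, which forces R5C2 = 1.
Column 4 now contains 2, which forces R5C4 = 4.
Column 5 now contains 1, so R5C5 = 2.
Row 2 already has 1, leaving R2C2 = 5.
Filled in: 2 4 1 5 3 / 3 5 2 1 4 / 1 2 4 3 5 / 4 3 5 2 1 / 5 1 3 4 2.

3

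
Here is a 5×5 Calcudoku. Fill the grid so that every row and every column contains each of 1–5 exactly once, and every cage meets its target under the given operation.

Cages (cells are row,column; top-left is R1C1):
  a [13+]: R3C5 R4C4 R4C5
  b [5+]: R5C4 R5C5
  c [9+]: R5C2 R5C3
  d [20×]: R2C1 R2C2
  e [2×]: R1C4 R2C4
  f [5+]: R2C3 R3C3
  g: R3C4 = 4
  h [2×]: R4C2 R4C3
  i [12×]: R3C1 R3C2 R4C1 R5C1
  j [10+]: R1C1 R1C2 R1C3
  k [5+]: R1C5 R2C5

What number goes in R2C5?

1

G is a freebie, so R3C4 = 4.
Row 3 already has 4; hence R3C5 = 5.
Column 4 now contains 4, leaving R4C4 = 5.
Column 5 now contains 5, which forces R4C5 = 3.
In row 2, 3 can only go at R2C3, so R2C3 = 3.
Cage f needs two cells with sum 5, leaving R3C3 = 2.
Column 3 now contains 2, leaving R4C3 = 1.
The 4 cells of cage i must have product 12, leaving R3C1 = 3.
2 is placed in row 3, which forces R3C2 = 1.
Cage i has product 12; hence R4C1 = 4.
Row 4 already has 1, leaving R4C2 = 2.
Cage i needs product 12, which forces R5C1 = 1.
Row 5 now contains 1, leaving R5C4 = 3.
Cage j has sum 10, so R1C1 = 2.
Cage j has sum 10, so R1C2 = 3.
Cage j needs sum 10, so R1C3 = 5.
Row 1 already has 2, leaving R1C4 = 1.
1 is placed in row 1, so R1C5 = 4.
Column 1 already has 4, so R2C1 = 5.
Cage d needs two cells with product 20, which forces R2C2 = 4.
1 is placed in column 4; hence R2C4 = 2.
Column 5 now contains 4, which forces R2C5 = 1.
Column 2 now contains 4, which forces R5C2 = 5.
Column 3 already has 5; hence R5C3 = 4.
The two cells of cage b must have sum 5; hence R5C5 = 2.
The full grid is 2 3 5 1 4 / 5 4 3 2 1 / 3 1 2 4 5 / 4 2 1 5 3 / 1 5 4 3 2.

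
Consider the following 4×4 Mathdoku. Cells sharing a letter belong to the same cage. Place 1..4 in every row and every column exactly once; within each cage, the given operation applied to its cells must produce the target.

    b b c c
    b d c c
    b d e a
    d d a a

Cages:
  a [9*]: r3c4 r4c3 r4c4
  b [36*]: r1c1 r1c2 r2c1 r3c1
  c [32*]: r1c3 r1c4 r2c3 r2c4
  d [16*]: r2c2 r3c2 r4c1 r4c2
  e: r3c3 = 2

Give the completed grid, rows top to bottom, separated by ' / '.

1 3 4 2 / 3 2 1 4 / 4 1 2 3 / 2 4 3 1

Cage b has product 36, so r1c2 = 3.
Cage e is a single given cell; hence r3c3 = 2.
The 3 cells of cage a must have product 9, so r3c4 = 3.
Cage d has product 16, leaving r4c1 = 2.
Cage a needs product 9, which forces r4c3 = 3.
Cage a has product 9, leaving r4c4 = 1.
Cage b needs product 36, so r2c1 = 3.
Cage d needs product 16, which forces r2c2 = 2.
Row 2 already has 2, leaving r2c4 = 4.
Cage d has product 16, so r3c2 = 1.
Row 4 already has 1; hence r4c2 = 4.
The 4 cells of cage b must have product 36, leaving r1c1 = 1.
The 4 cells of cage c must have product 32, which forces r1c3 = 4.
Column 4 already has 4, which forces r1c4 = 2.
4 is placed in row 2, which forces r2c3 = 1.
1 is placed in row 3, which forces r3c1 = 4.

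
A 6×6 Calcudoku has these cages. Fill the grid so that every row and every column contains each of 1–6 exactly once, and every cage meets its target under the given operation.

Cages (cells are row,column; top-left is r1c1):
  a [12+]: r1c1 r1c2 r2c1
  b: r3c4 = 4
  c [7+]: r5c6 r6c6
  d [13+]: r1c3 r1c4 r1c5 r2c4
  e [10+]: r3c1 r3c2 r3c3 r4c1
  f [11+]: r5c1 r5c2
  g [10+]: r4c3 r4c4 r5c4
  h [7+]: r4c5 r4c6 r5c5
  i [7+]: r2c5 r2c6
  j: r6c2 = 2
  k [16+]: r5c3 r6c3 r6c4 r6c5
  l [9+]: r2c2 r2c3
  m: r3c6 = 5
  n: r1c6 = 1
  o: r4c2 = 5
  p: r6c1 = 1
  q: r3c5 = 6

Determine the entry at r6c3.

4

Cage n is given; hence r1c6 = 1.
B is a freebie, which forces r3c4 = 4.
Cage q is given; hence r3c5 = 6.
Cage m is a single given cell, leaving r3c6 = 5.
Cage o is given; hence r4c2 = 5.
Column 2 already has 5, leaving r5c2 = 6.
Cage p is a single given cell, which forces r6c1 = 1.
Cage j is given, leaving r6c2 = 2.
The 4 cells of cage e must have sum 10, which forces r4c1 = 4.
Row 5 already has 6, leaving r5c1 = 5.
The only place for 1 in column 2 is r3c2.
The only place for 6 in column 6 is r2c6.
The 3 cells of cage a must have sum 12; hence r1c1 = 6.
Cage l needs two cells with sum 9, so r2c2 = 4.
6 is placed in row 2, leaving r2c3 = 5.
The two cells of cage i must have sum 7, which forces r2c5 = 1.
Column 5 already has 1, leaving r4c5 = 3.
3 is placed in row 4, so r4c6 = 2.
Column 2 now contains 4; hence r1c2 = 3.
Cage a has sum 12, leaving r2c1 = 3.
Row 2 already has 3, so r2c4 = 2.
3 is placed in column 1, leaving r3c1 = 2.
Row 3 now contains 2; hence r3c3 = 3.
Cage g has sum 10, which forces r5c4 = 3.
Cage h needs sum 7, which forces r5c5 = 2.
Row 5 now contains 3, so r5c6 = 4.
Column 6 now contains 4, so r6c6 = 3.
Cage d has sum 13, leaving r1c3 = 2.
2 is placed in column 4; hence r1c4 = 5.
Cage d needs sum 13, leaving r1c5 = 4.
Row 5 already has 4; hence r5c3 = 1.
5 is placed in column 4; hence r6c4 = 6.
Column 5 already has 4, so r6c5 = 5.
1 is placed in column 3, leaving r4c3 = 6.
Column 4 now contains 6, so r4c4 = 1.
6 is placed in row 6, which forces r6c3 = 4.
Completed grid: 6 3 2 5 4 1 / 3 4 5 2 1 6 / 2 1 3 4 6 5 / 4 5 6 1 3 2 / 5 6 1 3 2 4 / 1 2 4 6 5 3.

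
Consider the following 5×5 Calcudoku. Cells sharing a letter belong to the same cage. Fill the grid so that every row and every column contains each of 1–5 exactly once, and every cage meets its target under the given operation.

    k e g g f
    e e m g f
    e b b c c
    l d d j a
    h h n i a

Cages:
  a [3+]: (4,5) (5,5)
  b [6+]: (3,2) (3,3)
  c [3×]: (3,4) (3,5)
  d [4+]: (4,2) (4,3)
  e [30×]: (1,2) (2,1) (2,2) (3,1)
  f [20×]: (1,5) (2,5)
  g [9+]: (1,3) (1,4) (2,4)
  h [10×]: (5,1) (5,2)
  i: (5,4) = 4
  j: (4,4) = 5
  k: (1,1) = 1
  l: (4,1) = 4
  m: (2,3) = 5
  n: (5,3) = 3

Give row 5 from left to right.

Cage k is a single given cell, leaving (1,1) = 1.
M is a freebie; hence (2,3) = 5.
Row 2 now contains 5; hence (2,5) = 4.
Cage l is given, leaving (4,1) = 4.
J is a freebie, which forces (4,4) = 5.
Cage n is a single given cell; hence (5,3) = 3.
Cage i is given, which forces (5,4) = 4.
The 3 cells of cage g must have sum 9, leaving (1,3) = 4.
4 is placed in column 5, leaving (1,5) = 5.
The 4 cells of cage e must have product 30; hence (2,2) = 1.
The two cells of cage d must have sum 4, leaving (4,2) = 3.
Column 3 already has 3, leaving (4,3) = 1.
Row 4 already has 1, leaving (4,5) = 2.
2 is placed in column 5; hence (5,5) = 1.
Column 2 already has 3; hence (1,2) = 2.
2 is placed in row 1, so (1,4) = 3.
Cage e needs product 30, so (2,1) = 3.
Column 4 already has 3; hence (2,4) = 2.
Cage e needs product 30; hence (3,1) = 5.
Cage b needs two cells with sum 6, so (3,2) = 4.
Column 3 now contains 1, which forces (3,3) = 2.
Cage c's pair has product 3, so (3,4) = 1.
1 is placed in column 5; hence (3,5) = 3.
Column 1 already has 5, which forces (5,1) = 2.
Column 2 now contains 2, leaving (5,2) = 5.
Filled in: 1 2 4 3 5 / 3 1 5 2 4 / 5 4 2 1 3 / 4 3 1 5 2 / 2 5 3 4 1.

2 5 3 4 1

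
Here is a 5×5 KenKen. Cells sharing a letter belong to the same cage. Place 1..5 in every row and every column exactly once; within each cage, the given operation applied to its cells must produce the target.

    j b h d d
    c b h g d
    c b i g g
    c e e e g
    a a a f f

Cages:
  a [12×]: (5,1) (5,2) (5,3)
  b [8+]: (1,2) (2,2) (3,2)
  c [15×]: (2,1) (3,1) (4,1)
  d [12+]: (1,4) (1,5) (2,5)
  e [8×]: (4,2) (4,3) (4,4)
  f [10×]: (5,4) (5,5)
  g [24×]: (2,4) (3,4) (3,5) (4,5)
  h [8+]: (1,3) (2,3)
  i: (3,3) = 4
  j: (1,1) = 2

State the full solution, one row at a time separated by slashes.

2 1 5 3 4 / 1 2 3 4 5 / 3 5 4 2 1 / 5 4 2 1 3 / 4 3 1 5 2

Cage j is given, so (1,1) = 2.
I is a freebie, which forces (3,3) = 4.
Row 1 needs a 1, and only (1,2) is open for it.
Row 4 needs a 5, and only (4,1) is open for it.
The only place for 5 in row 3 is (3,2).
Cage b has sum 8, which forces (2,2) = 2.
Column 2 already has 2, so (4,2) = 4.
Column 2 already has 4, which forces (5,2) = 3.
Row 5 now contains 3, which forces (5,3) = 1.
Cage g needs product 24, leaving (2,4) = 4.
1 is placed in column 3, leaving (4,3) = 2.
Cage e needs product 8, which forces (4,4) = 1.
1 is placed in row 4, which forces (4,5) = 3.
Row 5 now contains 1, which forces (5,1) = 4.
The 3 cells of cage d must have sum 12, leaving (1,4) = 3.
The 3 cells of cage d must have sum 12, which forces (1,5) = 4.
Column 5 now contains 3, leaving (2,5) = 5.
Cage g has product 24, which forces (3,4) = 2.
The 4 cells of cage g must have product 24, so (3,5) = 1.
Column 4 already has 2, so (5,4) = 5.
Column 5 now contains 5, leaving (5,5) = 2.
Row 1 already has 3; hence (1,3) = 5.
The 3 cells of cage c must have product 15, which forces (2,1) = 1.
5 is placed in row 2, leaving (2,3) = 3.
1 is placed in row 3, which forces (3,1) = 3.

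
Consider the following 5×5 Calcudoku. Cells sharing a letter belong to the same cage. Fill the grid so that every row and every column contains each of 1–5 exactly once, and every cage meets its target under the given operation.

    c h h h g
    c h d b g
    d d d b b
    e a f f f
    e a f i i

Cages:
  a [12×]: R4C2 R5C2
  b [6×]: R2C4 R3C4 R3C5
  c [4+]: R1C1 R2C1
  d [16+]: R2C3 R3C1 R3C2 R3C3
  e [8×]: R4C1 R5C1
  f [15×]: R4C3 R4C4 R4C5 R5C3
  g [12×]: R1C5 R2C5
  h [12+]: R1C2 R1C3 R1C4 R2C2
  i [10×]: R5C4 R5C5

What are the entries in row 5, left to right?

Cage f needs product 15, so R5C3 = 1.
In row 4, 2 can only go at R4C1, so R4C1 = 2.
Column 1 now contains 2, leaving R5C1 = 4.
Row 5 already has 4, which forces R5C2 = 3.
3 is placed in column 2, so R4C2 = 4.
Cage d needs sum 16, leaving R2C3 = 5.
Cage d needs sum 16, so R3C1 = 5.
Column 2 now contains 4, leaving R3C2 = 2.
Cage d has sum 16, which forces R3C3 = 4.
Column 3 now contains 5; hence R4C3 = 3.
Cage h has sum 12, so R1C2 = 5.
Column 3 now contains 3, so R1C3 = 2.
Cage h has sum 12, which forces R1C4 = 4.
Row 1 already has 4, leaving R1C5 = 3.
Column 2 now contains 2, leaving R2C2 = 1.
Cage b needs product 6, leaving R2C4 = 2.
Column 5 now contains 3, leaving R2C5 = 4.
Column 5 now contains 3, which forces R3C5 = 1.
Column 5 already has 1, which forces R4C5 = 5.
Column 4 already has 2, leaving R5C4 = 5.
5 is placed in column 5, which forces R5C5 = 2.
Row 1 already has 3, so R1C1 = 1.
1 is placed in row 2, leaving R2C1 = 3.
Row 3 already has 1, which forces R3C4 = 3.
Row 4 now contains 5; hence R4C4 = 1.
Filled in: 1 5 2 4 3 / 3 1 5 2 4 / 5 2 4 3 1 / 2 4 3 1 5 / 4 3 1 5 2.

4 3 1 5 2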